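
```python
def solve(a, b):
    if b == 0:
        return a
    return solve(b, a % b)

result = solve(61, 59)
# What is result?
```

solve(61, 59) -> solve(59, 2) -> solve(2, 1) -> solve(1, 0) -> 1

Answer: 1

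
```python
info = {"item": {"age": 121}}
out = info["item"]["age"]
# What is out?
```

Trace:
`info = {"item": {"age": 121}}` → info = {'item': {'age': 121}}
`out = info["item"]["age"]` → out = 121
So out = 121

Answer: 121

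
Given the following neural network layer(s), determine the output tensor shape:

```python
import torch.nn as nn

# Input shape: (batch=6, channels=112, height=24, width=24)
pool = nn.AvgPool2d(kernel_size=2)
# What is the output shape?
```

Input: (6, 112, 24, 24) -> Output: (6, 112, 12, 12)

Answer: (6, 112, 12, 12)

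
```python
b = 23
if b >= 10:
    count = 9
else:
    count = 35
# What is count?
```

Trace:
`b = 23` → b = 23
`if b >= 10: ...` → b >= 10 is True → count = 9
So count = 9

Answer: 9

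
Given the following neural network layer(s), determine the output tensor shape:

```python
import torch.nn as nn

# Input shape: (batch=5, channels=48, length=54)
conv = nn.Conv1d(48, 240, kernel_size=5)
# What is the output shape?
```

Input: (5, 48, 54) -> Output: (5, 240, 50)

Answer: (5, 240, 50)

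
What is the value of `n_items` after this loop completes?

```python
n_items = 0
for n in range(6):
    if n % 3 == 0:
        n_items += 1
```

Count numbers divisible by 3 in range(6)
`n_items` takes the values: 0 → 1 → 2

Answer: 2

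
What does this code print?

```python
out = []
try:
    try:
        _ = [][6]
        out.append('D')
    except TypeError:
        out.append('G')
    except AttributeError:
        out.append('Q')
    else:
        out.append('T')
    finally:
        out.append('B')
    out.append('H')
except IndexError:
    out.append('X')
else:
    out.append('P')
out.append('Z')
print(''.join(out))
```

Execution trace: 'B' (inner finally) → 'X' (except IndexError) → 'Z' (after the try/except). Output: BXZ

Answer: BXZ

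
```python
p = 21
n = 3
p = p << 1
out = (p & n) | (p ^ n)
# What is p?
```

Trace:
`p = 21` → p = 21
`n = 3` → n = 3
`p = p << 1` → p = 42
`out = (p & n) | (p ^ n)` → out = 43
So p = 42

Answer: 42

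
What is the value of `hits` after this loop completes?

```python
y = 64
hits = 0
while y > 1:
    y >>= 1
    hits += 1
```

Count right shifts until 1
`hits` takes the values: 0 → 1 → 2 → 3 → 4 → 5 → 6

Answer: 6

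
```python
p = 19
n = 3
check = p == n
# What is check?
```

Trace:
`p = 19` → p = 19
`n = 3` → n = 3
`check = p == n` → check = False
So check = False

Answer: False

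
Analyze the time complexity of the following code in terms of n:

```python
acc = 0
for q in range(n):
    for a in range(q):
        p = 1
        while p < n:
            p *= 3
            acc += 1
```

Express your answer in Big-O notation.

Each loop level contributes: n × n × log n. Multiplying the contributions gives O(n^2 log n).

Answer: O(n^2 log n)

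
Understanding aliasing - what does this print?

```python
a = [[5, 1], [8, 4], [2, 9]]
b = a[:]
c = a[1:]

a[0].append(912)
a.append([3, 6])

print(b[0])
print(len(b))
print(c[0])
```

Key concept: slice with nested mutation.
Step by step:
`a = [[5, 1], [8, 4], [2, 9]]` → a = [[5, 1], [8, 4], [2, 9]]
`b = a[:]` → b = [[5, 1], [8, 4], [2, 9]]
`c = a[1:]` → c = [[8, 4], [2, 9]]
`a[0].append(912)` → a = [[5, 1, 912], [8, 4], [2, 9]]; b = [[5, 1, 912], [8, 4], [2, 9]]
`a.append([3, 6])` → a = [[5, 1, 912], [8, 4], [2, 9], [3, 6]]
`print(b[0])` → prints [5, 1, 912]
`print(len(b))` → prints 3
`print(c[0])` → prints [8, 4]

Answer:
[5, 1, 912]
3
[8, 4]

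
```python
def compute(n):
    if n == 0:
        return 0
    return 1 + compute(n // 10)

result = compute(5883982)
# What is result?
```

Count of digits of 5883982: 7

Answer: 7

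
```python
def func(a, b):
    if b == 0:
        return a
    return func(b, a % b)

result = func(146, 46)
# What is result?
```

func(146, 46) -> func(46, 8) -> func(8, 6) -> func(6, 2) -> func(2, 0) -> 2

Answer: 2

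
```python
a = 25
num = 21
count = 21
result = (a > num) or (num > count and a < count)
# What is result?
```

Trace:
`a = 25` → a = 25
`num = 21` → num = 21
`count = 21` → count = 21
`result = (a > num) or (num > count and a < count)` → result = True
So result = True

Answer: True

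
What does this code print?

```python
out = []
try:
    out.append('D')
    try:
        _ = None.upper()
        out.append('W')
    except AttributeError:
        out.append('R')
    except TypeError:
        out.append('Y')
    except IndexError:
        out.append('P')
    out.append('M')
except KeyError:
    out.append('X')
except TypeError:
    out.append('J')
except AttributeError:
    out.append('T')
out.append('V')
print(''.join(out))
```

Execution trace: 'D' (try body) → 'R' (inner except AttributeError) → 'M' (try body, no exception) → 'V' (after the try/except). Output: DRMV

Answer: DRMV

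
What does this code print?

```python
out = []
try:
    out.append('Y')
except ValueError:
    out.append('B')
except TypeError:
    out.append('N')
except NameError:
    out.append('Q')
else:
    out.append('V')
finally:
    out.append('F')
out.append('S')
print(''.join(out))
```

Execution trace: 'Y' (try body, no exception) → 'V' (else) → 'F' (finally) → 'S' (after the try/except). Output: YVFS

Answer: YVFS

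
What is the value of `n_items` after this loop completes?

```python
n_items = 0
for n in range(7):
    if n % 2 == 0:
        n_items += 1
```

Count numbers divisible by 2 in range(7)
`n_items` takes the values: 0 → 1 → 2 → 3 → 4

Answer: 4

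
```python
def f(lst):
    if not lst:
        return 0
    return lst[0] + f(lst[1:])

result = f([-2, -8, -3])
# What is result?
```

(-2) + (-8) + (-3) + 0 = -13

Answer: -13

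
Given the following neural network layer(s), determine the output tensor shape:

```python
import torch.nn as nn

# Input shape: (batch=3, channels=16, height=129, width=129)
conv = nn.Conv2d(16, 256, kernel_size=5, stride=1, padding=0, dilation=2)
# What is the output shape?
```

Input: (3, 16, 129, 129) -> Output: (3, 256, 121, 121)

Answer: (3, 256, 121, 121)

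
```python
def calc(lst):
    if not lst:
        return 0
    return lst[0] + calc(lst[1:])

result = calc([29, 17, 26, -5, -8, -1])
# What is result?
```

29 + 17 + 26 + (-5) + (-8) + (-1) + 0 = 58

Answer: 58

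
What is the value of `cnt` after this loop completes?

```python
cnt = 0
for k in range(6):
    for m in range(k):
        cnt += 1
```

Triangle number: 0+1+2+...+5
`cnt` takes the values: 0 → 1 → 2 → 3 → 4 → 5 → 6 → 7 → 8 → 9 → 10 → 11 → 12 → 13 → 14 → 15

Answer: 15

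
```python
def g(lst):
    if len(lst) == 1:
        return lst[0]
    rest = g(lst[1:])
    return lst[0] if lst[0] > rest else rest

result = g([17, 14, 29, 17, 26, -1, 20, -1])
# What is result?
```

Recursive max over [17, 14, 29, 17, 26, -1, 20, -1] = 29

Answer: 29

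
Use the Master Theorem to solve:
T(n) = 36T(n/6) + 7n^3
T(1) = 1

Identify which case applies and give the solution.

a=36, b=6, f(n)=7n^3. log_6(36) = 2. Since c=3 > 2 and the regularity condition holds (36(n/6)^3 = (36/6^3)n^3 with 36/6^3 < 1), Case 3 applies: T(n) = Θ(f(n)) = O(n^3).

Answer: O(n^3) - Case 3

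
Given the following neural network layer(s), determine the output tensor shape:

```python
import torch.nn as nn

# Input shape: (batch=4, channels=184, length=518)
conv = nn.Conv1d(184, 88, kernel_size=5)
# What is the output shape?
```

Input: (4, 184, 518) -> Output: (4, 88, 514)

Answer: (4, 88, 514)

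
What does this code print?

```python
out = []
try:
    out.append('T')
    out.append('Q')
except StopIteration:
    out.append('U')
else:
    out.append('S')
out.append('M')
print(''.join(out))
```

Execution trace: 'T' (try body) → 'Q' (try body, no exception) → 'S' (else) → 'M' (after the try/except). Output: TQSM

Answer: TQSM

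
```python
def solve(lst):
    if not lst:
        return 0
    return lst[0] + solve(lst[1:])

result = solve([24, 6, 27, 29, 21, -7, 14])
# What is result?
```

24 + 6 + 27 + 29 + 21 + (-7) + 14 + 0 = 114

Answer: 114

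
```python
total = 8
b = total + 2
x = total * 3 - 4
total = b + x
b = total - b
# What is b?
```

Trace:
`total = 8` → total = 8
`b = total + 2` → b = 10
`x = total * 3 - 4` → x = 20
`total = b + x` → total = 30
`b = total - b` → b = 20
So b = 20

Answer: 20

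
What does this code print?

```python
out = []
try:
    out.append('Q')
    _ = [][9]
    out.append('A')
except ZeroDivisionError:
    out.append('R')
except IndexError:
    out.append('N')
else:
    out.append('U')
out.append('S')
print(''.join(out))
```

Execution trace: 'Q' (try body) → 'N' (except IndexError) → 'S' (after the try/except). Output: QNS

Answer: QNS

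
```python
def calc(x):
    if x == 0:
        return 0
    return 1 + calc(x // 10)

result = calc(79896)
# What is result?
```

Count of digits of 79896: 5

Answer: 5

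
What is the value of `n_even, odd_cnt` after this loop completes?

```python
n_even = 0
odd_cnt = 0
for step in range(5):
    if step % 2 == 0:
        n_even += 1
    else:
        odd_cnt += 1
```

Count evens and odds in range(5)
`n_even, odd_cnt` takes the values: (0, 0) → (1, 0) → (1, 1) → (2, 1) → (2, 2) → (3, 2)

Answer: 3, 2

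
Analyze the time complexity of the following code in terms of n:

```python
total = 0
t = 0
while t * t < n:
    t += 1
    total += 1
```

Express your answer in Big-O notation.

Each loop level contributes: √n. Multiplying the contributions gives O(√n).

Answer: O(√n)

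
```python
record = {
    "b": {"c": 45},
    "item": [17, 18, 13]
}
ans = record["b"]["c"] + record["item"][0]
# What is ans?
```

Trace:
`record = { ...` → record = {'b': {'c': 45}, 'item': [17, 18, 13]}
`ans = record["b"]["c"] + record["item"][0]` → ans = 62
So ans = 62

Answer: 62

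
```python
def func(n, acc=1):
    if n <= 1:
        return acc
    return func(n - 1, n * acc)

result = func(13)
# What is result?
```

Accumulator trace (n, acc): (13, 1) -> (12, 13) -> (11, 156) -> (10, 1716) -> (9, 17160) -> (8, 154440) -> (7, 1235520) -> (6, 8648640) -> (5, 51891840) -> (4, 259459200) -> (3, 1037836800) -> (2, 3113510400) -> (1, 6227020800) -> return 6227020800

Answer: 6227020800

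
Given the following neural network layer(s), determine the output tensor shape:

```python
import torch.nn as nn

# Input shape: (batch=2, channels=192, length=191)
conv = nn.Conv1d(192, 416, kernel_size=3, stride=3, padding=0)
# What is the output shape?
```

Input: (2, 192, 191) -> Output: (2, 416, 63)

Answer: (2, 416, 63)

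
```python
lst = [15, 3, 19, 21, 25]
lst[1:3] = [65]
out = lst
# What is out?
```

Trace:
`lst = [15, 3, 19, 21, 25]` → lst = [15, 3, 19, 21, 25]
`lst[1:3] = [65]` → lst = [15, 65, 21, 25]
`out = lst` → out = [15, 65, 21, 25]
So out = [15, 65, 21, 25]

Answer: [15, 65, 21, 25]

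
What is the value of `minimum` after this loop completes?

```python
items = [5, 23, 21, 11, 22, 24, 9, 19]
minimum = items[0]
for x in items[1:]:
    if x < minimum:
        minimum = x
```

Minimum of [5, 23, 21, 11, 22, 24, 9, 19]
`minimum` takes the values: 5

Answer: 5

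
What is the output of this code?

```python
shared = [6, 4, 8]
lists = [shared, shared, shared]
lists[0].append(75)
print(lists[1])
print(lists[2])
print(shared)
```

Key concept: list of same reference.
Step by step:
`shared = [6, 4, 8]` → shared = [6, 4, 8]
`lists = [shared, shared, shared]` → lists = [[6, 4, 8], [6, 4, 8], [6, 4, 8]]
`lists[0].append(75)` → shared = [6, 4, 8, 75]; lists = [[6, 4, 8, 75], [6, 4, 8, 75], [6, 4, 8, 75]]
`print(lists[1])` → prints [6, 4, 8, 75]
`print(lists[2])` → prints [6, 4, 8, 75]
`print(shared)` → prints [6, 4, 8, 75]

Answer:
[6, 4, 8, 75]
[6, 4, 8, 75]
[6, 4, 8, 75]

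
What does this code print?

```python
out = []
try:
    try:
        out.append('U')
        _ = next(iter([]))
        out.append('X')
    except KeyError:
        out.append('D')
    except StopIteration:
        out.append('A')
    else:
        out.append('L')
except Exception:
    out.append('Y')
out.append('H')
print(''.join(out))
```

Execution trace: 'U' (inner try body) → 'A' (inner except StopIteration) → 'H' (after the try/except). Output: UAH

Answer: UAH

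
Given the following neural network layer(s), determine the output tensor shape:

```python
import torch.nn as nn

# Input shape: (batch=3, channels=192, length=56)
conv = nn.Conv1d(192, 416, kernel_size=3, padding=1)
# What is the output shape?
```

Input: (3, 192, 56) -> Output: (3, 416, 56)

Answer: (3, 416, 56)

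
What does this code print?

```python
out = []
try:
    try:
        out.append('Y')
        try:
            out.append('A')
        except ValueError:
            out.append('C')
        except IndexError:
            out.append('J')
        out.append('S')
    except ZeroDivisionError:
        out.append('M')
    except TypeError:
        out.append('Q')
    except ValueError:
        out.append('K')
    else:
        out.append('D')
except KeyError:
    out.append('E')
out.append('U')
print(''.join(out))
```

Execution trace: 'Y' (try body) → 'A' (inner try body, no exception) → 'S' (try body, no exception) → 'D' (else) → 'U' (after the try/except). Output: YASDU

Answer: YASDU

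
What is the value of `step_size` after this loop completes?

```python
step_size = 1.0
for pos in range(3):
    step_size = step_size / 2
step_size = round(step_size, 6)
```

Halving LR 3 times: 1 / 2^3
`step_size` takes the values: 1.0 → 0.5 → 0.25 → 0.125

Answer: 0.125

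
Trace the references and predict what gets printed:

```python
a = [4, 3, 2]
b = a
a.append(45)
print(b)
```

Key concept: basic list aliasing.
Step by step:
`a = [4, 3, 2]` → a = [4, 3, 2]
`b = a` → b = [4, 3, 2] (same object as a)
`a.append(45)` → a = [4, 3, 2, 45] (same object as b); b = [4, 3, 2, 45] (same object as a)
`print(b)` → prints [4, 3, 2, 45]

Answer: [4, 3, 2, 45]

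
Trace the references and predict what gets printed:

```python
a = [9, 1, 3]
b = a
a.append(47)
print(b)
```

Key concept: basic list aliasing.
Step by step:
`a = [9, 1, 3]` → a = [9, 1, 3]
`b = a` → b = [9, 1, 3] (same object as a)
`a.append(47)` → a = [9, 1, 3, 47] (same object as b); b = [9, 1, 3, 47] (same object as a)
`print(b)` → prints [9, 1, 3, 47]

Answer: [9, 1, 3, 47]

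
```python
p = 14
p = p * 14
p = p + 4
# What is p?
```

Trace:
`p = 14` → p = 14
`p = p * 14` → p = 196
`p = p + 4` → p = 200
So p = 200

Answer: 200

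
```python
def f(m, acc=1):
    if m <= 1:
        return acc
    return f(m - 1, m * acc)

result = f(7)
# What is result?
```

Accumulator trace (n, acc): (7, 1) -> (6, 7) -> (5, 42) -> (4, 210) -> (3, 840) -> (2, 2520) -> (1, 5040) -> return 5040

Answer: 5040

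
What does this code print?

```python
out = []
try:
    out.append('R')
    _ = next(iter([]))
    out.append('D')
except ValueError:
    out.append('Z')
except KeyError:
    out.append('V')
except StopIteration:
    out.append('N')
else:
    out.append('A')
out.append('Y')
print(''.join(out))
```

Execution trace: 'R' (try body) → 'N' (except StopIteration) → 'Y' (after the try/except). Output: RNY

Answer: RNY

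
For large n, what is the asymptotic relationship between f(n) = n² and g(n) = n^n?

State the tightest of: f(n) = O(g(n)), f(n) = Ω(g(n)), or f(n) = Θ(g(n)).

n² vs n^n: f(n) = O(g(n)) but not Ω(g(n)) — n^n grows strictly faster than n².

Answer: f(n) = O(g(n)) but not Ω(g(n)) — n^n grows strictly faster than n².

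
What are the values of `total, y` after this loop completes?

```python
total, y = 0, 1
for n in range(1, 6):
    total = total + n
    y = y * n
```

Sum and factorial of 1 to 5
`total, y` takes the values: (0, 1) → (1, 1) → (3, 1) → (3, 2) → (6, 2) → (6, 6) → (10, 6) → (10, 24) → (15, 24) → (15, 120)

Answer: 15, 120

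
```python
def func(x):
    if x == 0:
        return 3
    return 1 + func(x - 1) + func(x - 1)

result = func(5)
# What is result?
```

func(x) = 1 + 2·func(x-1), func(0)=3. Closed form: (3+1)·2^5 - 1 = 127.

Answer: 127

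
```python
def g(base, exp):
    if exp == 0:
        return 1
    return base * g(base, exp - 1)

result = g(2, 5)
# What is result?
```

g(2, 5) = 2 * 2 * 2 * 2 * 2 = 32

Answer: 32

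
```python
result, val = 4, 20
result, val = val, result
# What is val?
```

Trace:
`result, val = 4, 20` → result = 4; val = 20
`result, val = val, result` → result = 20; val = 4
So val = 4

Answer: 4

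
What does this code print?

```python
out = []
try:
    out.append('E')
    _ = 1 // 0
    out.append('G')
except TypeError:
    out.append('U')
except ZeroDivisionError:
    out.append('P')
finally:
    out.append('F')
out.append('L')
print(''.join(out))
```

Execution trace: 'E' (try body) → 'P' (except ZeroDivisionError) → 'F' (finally) → 'L' (after the try/except). Output: EPFL

Answer: EPFL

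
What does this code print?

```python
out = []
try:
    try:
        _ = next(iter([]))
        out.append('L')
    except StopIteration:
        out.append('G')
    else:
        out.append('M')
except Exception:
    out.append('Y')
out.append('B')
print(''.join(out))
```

Execution trace: 'G' (inner except StopIteration) → 'B' (after the try/except). Output: GB

Answer: GB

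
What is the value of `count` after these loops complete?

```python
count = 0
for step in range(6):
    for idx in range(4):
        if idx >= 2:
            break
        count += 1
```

Inner breaks at 2, outer runs 6 times
`count` takes the values: 0 → 1 → 2 → 3 → 4 → 5 → 6 → 7 → 8 → 9 → 10 → 11 → 12

Answer: 12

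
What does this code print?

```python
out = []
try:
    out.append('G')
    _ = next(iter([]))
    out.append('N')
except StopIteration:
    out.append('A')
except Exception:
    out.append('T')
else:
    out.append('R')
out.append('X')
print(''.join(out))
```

Execution trace: 'G' (try body) → 'A' (except StopIteration) → 'X' (after the try/except). Output: GAX

Answer: GAX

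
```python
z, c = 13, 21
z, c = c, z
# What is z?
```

Trace:
`z, c = 13, 21` → z = 13; c = 21
`z, c = c, z` → z = 21; c = 13
So z = 21

Answer: 21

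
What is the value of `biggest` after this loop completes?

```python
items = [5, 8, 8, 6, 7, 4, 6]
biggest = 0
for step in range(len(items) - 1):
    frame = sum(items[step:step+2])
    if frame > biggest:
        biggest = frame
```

Max sum of 2-element window in [5, 8, 8, 6, 7, 4, 6]
`biggest` takes the values: 0 → 13 → 16

Answer: 16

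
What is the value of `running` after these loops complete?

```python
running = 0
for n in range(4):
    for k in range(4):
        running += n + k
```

Sum of all n+k for n,k in 4x4
`running` takes the values: 0 → 1 → 3 → 6 → 7 → 9 → 12 → 16 → 18 → 21 → 25 → 30 → 33 → 37 → 42 → 48

Answer: 48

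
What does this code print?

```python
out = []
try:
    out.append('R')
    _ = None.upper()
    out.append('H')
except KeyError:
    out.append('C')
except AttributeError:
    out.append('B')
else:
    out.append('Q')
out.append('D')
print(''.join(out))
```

Execution trace: 'R' (try body) → 'B' (except AttributeError) → 'D' (after the try/except). Output: RBD

Answer: RBD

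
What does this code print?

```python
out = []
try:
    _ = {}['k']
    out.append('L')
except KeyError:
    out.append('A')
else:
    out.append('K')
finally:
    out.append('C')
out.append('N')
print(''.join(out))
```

Execution trace: 'A' (except KeyError) → 'C' (finally) → 'N' (after the try/except). Output: ACN

Answer: ACN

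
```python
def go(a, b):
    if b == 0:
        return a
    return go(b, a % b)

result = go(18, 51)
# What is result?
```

go(18, 51) -> go(51, 18) -> go(18, 15) -> go(15, 3) -> go(3, 0) -> 3

Answer: 3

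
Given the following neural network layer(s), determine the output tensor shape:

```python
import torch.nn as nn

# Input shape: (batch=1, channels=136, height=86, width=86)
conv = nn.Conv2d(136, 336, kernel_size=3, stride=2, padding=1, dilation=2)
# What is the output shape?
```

Input: (1, 136, 86, 86) -> Output: (1, 336, 42, 42)

Answer: (1, 336, 42, 42)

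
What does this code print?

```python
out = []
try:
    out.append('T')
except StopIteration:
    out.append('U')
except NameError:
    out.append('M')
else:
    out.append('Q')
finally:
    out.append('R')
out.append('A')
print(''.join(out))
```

Execution trace: 'T' (try body, no exception) → 'Q' (else) → 'R' (finally) → 'A' (after the try/except). Output: TQRA

Answer: TQRA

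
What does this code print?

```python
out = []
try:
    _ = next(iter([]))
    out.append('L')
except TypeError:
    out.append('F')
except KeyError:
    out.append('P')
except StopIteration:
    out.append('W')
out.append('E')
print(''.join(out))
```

Execution trace: 'W' (except StopIteration) → 'E' (after the try/except). Output: WE

Answer: WE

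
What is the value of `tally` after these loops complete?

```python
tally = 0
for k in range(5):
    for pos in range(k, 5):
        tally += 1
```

Upper triangle: 5 + 4 + ... + 1
`tally` takes the values: 0 → 1 → 2 → 3 → 4 → 5 → 6 → 7 → 8 → 9 → 10 → 11 → 12 → 13 → 14 → 15

Answer: 15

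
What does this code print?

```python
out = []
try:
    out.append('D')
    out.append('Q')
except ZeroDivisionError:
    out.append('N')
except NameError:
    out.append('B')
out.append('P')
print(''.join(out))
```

Execution trace: 'D' (try body) → 'Q' (try body, no exception) → 'P' (after the try/except). Output: DQP

Answer: DQP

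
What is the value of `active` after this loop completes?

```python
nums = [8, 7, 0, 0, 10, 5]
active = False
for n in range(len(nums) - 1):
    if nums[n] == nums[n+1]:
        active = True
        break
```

Check consecutive duplicates in [8, 7, 0, 0, 10, 5]
`active` takes the values: False → True

Answer: True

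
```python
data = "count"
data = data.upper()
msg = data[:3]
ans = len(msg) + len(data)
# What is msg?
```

Trace:
`data = "count"` → data = 'count'
`data = data.upper()` → data = 'COUNT'
`msg = data[:3]` → msg = 'COU'
`ans = len(msg) + len(data)` → ans = 8
So msg = 'COU'

Answer: 'COU'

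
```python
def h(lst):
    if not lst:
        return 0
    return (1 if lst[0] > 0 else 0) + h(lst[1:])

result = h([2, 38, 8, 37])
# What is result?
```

Count of positive elements in [2, 38, 8, 37] = 4

Answer: 4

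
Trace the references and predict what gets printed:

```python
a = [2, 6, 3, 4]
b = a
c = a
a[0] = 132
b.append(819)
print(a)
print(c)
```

Key concept: multiple aliases.
Step by step:
`a = [2, 6, 3, 4]` → a = [2, 6, 3, 4]
`b = a` → b = [2, 6, 3, 4] (same object as a)
`c = a` → c = [2, 6, 3, 4] (same object as a, b)
`a[0] = 132` → a = [132, 6, 3, 4] (same object as b, c); b = [132, 6, 3, 4] (same object as a, c); c = [132, 6, 3, 4] (same object as a, b)
`b.append(819)` → a = [132, 6, 3, 4, 819] (same object as b, c); b = [132, 6, 3, 4, 819] (same object as a, c); c = [132, 6, 3, 4, 819] (same object as a, b)
`print(a)` → prints [132, 6, 3, 4, 819]
`print(c)` → prints [132, 6, 3, 4, 819]

Answer:
[132, 6, 3, 4, 819]
[132, 6, 3, 4, 819]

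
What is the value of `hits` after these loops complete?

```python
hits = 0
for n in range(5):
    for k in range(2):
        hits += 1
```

5 * 2 = 10
`hits` takes the values: 0 → 1 → 2 → 3 → 4 → 5 → 6 → 7 → 8 → 9 → 10

Answer: 10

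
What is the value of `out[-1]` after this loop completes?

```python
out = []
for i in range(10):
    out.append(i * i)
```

Last element of squares 0 to 9
`out` takes the values: [] → [0] → [0, 1] → [0, 1, 4] → [0, 1, 4, 9] → [0, 1, 4, 9, 16] → [0, 1, 4, 9, 16, 25] → [0, 1, 4, 9, 16, 25, 36] → [0, 1, 4, 9, 16, 25, 36, 49] → [0, 1, 4, 9, 16, 25, 36, 49, 64] → [0, 1, 4, 9, 16, 25, 36, 49, 64, 81]
So `out[-1]` = 81

Answer: 81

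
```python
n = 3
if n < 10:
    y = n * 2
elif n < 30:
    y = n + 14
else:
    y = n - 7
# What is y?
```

Trace:
`n = 3` → n = 3
`if n < 10: ...` → n < 10 is True → y = 6
So y = 6

Answer: 6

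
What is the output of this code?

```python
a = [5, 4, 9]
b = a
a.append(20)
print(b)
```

Key concept: basic list aliasing.
Step by step:
`a = [5, 4, 9]` → a = [5, 4, 9]
`b = a` → b = [5, 4, 9] (same object as a)
`a.append(20)` → a = [5, 4, 9, 20] (same object as b); b = [5, 4, 9, 20] (same object as a)
`print(b)` → prints [5, 4, 9, 20]

Answer: [5, 4, 9, 20]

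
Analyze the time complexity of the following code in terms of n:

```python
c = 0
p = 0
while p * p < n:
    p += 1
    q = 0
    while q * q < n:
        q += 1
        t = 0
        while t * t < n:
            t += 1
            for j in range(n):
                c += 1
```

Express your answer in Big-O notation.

Each loop level contributes: √n × √n × √n × n. Multiplying the contributions gives O(n^2√n).

Answer: O(n^2√n)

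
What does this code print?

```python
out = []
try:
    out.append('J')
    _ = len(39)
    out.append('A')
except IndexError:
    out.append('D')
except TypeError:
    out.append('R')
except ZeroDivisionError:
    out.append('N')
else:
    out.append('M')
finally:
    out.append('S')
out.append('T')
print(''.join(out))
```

Execution trace: 'J' (try body) → 'R' (except TypeError) → 'S' (finally) → 'T' (after the try/except). Output: JRST

Answer: JRST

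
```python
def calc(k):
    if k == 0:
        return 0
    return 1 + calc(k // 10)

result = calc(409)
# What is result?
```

Count of digits of 409: 3

Answer: 3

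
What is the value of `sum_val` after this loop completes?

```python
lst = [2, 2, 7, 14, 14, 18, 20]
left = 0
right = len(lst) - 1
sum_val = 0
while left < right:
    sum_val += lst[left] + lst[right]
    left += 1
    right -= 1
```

Sum of pairs from ends
`sum_val` takes the values: 0 → 22 → 42 → 63

Answer: 63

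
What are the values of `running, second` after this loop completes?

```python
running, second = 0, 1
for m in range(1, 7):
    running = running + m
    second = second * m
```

Sum and factorial of 1 to 6
`running, second` takes the values: (0, 1) → (1, 1) → (3, 1) → (3, 2) → (6, 2) → (6, 6) → (10, 6) → (10, 24) → (15, 24) → (15, 120) → (21, 120) → (21, 720)

Answer: 21, 720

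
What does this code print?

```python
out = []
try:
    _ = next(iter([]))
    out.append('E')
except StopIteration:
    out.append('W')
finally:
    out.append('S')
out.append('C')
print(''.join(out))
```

Execution trace: 'W' (except StopIteration) → 'S' (finally) → 'C' (after the try/except). Output: WSC

Answer: WSC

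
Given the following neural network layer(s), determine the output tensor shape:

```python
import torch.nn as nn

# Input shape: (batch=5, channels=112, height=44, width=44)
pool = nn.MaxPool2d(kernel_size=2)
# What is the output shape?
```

Input: (5, 112, 44, 44) -> Output: (5, 112, 22, 22)

Answer: (5, 112, 22, 22)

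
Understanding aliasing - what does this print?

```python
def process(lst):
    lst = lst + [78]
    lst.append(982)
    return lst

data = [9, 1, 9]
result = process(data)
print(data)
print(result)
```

Key concept: rebinding parameter vs mutation.
Step by step:
`data = [9, 1, 9]` → data = [9, 1, 9]
`result = process(data)` → result = [9, 1, 9, 78, 982]
`print(data)` → prints [9, 1, 9]
`print(result)` → prints [9, 1, 9, 78, 982]

Answer:
[9, 1, 9]
[9, 1, 9, 78, 982]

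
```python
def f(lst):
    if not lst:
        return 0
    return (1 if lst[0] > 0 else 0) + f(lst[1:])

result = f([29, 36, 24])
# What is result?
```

Count of positive elements in [29, 36, 24] = 3

Answer: 3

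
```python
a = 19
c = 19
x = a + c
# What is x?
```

Trace:
`a = 19` → a = 19
`c = 19` → c = 19
`x = a + c` → x = 38
So x = 38

Answer: 38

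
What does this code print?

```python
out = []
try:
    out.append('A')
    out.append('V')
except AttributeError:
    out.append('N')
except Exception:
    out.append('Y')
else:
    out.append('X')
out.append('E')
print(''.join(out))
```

Execution trace: 'A' (try body) → 'V' (try body, no exception) → 'X' (else) → 'E' (after the try/except). Output: AVXE

Answer: AVXE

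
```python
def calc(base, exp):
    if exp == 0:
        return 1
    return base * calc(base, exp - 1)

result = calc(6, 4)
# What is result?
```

calc(6, 4) = 6 * 6 * 6 * 6 = 1296

Answer: 1296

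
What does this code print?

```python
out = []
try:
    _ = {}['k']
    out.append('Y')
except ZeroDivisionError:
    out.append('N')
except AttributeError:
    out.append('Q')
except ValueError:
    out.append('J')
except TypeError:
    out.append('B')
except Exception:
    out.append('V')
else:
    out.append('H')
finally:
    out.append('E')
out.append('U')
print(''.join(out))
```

Execution trace: 'V' (except Exception) → 'E' (finally) → 'U' (after the try/except). Output: VEU

Answer: VEU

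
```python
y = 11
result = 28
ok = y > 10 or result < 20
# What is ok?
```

Trace:
`y = 11` → y = 11
`result = 28` → result = 28
`ok = y > 10 or result < 20` → ok = True
So ok = True

Answer: True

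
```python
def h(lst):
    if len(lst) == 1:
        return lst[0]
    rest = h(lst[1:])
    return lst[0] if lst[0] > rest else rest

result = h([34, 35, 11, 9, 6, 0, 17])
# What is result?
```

Recursive max over [34, 35, 11, 9, 6, 0, 17] = 35

Answer: 35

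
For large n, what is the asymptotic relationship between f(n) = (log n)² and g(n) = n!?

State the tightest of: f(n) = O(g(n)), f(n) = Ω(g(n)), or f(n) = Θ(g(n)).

(log n)² vs n!: f(n) = O(g(n)) but not Ω(g(n)) — n! grows strictly faster than (log n)².

Answer: f(n) = O(g(n)) but not Ω(g(n)) — n! grows strictly faster than (log n)².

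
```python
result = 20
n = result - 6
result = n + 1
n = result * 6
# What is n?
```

Trace:
`result = 20` → result = 20
`n = result - 6` → n = 14
`result = n + 1` → result = 15
`n = result * 6` → n = 90
So n = 90

Answer: 90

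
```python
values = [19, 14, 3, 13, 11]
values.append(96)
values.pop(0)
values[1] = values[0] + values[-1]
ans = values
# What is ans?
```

Trace:
`values = [19, 14, 3, 13, 11]` → values = [19, 14, 3, 13, 11]
`values.append(96)` → values = [19, 14, 3, 13, 11, 96]
`values.pop(0)` → values = [14, 3, 13, 11, 96]
`values[1] = values[0] + values[-1]` → values = [14, 110, 13, 11, 96]
`ans = values` → ans = [14, 110, 13, 11, 96]
So ans = [14, 110, 13, 11, 96]

Answer: [14, 110, 13, 11, 96]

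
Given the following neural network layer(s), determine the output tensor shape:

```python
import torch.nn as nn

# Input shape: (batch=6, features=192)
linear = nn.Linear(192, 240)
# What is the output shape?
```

Input: (6, 192) -> Output: (6, 240)

Answer: (6, 240)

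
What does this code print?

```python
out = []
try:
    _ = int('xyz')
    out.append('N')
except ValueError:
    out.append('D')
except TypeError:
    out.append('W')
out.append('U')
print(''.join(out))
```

Execution trace: 'D' (except ValueError) → 'U' (after the try/except). Output: DU

Answer: DU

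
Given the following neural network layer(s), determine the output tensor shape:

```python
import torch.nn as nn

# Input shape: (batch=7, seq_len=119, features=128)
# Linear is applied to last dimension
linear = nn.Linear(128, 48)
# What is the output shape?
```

Input: (7, 119, 128) -> Output: (7, 119, 48)

Answer: (7, 119, 48)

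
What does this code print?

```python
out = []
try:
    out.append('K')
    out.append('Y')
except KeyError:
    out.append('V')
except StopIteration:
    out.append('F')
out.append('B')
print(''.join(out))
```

Execution trace: 'K' (try body) → 'Y' (try body, no exception) → 'B' (after the try/except). Output: KYB

Answer: KYB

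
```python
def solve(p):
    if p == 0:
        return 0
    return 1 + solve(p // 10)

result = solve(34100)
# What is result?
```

Count of digits of 34100: 5

Answer: 5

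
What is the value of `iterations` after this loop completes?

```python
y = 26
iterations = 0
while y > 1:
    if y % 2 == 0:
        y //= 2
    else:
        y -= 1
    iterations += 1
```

Steps to reduce 26 to 1
`iterations` takes the values: 0 → 1 → 2 → 3 → 4 → 5 → 6

Answer: 6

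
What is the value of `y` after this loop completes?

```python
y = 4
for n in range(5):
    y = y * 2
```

Multiply by 2, 5 times: 4 * 2^5 = 128
`y` takes the values: 4 → 8 → 16 → 32 → 64 → 128

Answer: 128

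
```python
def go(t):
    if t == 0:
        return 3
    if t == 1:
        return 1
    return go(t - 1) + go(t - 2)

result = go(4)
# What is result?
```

Build up from base cases: go(0)=3, go(1)=1, go(2)=4, go(3)=5, go(4)=9

Answer: 9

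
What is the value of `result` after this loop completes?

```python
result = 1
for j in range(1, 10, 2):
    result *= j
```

Product of 1, 3, 5, ... up to 9
`result` takes the values: 1 → 3 → 15 → 105 → 945

Answer: 945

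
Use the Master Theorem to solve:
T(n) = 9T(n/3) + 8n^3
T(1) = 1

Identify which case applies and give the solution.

a=9, b=3, f(n)=8n^3. log_3(9) = 2. Since c=3 > 2 and the regularity condition holds (9(n/3)^3 = (9/3^3)n^3 with 9/3^3 < 1), Case 3 applies: T(n) = Θ(f(n)) = O(n^3).

Answer: O(n^3) - Case 3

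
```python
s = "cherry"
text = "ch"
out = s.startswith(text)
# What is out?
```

Trace:
`s = "cherry"` → s = 'cherry'
`text = "ch"` → text = 'ch'
`out = s.startswith(text)` → out = True
So out = True

Answer: True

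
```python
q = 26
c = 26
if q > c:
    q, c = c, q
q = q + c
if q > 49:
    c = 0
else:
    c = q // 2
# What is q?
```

Trace:
`q = 26` → q = 26
`c = 26` → c = 26
`if q > c: ...` → q > c is False → no variable changes
`q = q + c` → q = 52
`if q > 49: ...` → q > 49 is True → c = 0
So q = 52

Answer: 52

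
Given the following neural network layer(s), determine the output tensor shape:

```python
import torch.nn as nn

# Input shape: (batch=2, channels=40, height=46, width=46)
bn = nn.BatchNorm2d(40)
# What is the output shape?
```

Input: (2, 40, 46, 46) -> Output: (2, 40, 46, 46)

Answer: (2, 40, 46, 46)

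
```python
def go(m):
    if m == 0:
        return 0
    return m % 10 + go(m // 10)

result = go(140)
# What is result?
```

Sum of digits of 140: 0 + 4 + 1 = 5

Answer: 5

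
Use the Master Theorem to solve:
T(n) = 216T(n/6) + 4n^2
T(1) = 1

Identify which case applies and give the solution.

a=216, b=6, f(n)=4n^2. log_6(216) = 3. Since c=2 < 3, Case 1 applies: T(n) = Θ(n^log_b(a)) = O(n^3).

Answer: O(n^3) - Case 1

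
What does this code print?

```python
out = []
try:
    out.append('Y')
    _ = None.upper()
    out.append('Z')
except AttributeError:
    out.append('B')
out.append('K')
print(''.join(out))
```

Execution trace: 'Y' (try body) → 'B' (except AttributeError) → 'K' (after the try/except). Output: YBK

Answer: YBK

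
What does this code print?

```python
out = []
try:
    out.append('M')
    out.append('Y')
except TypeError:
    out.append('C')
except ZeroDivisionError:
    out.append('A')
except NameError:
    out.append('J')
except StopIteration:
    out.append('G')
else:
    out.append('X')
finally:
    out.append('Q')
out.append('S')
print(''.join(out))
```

Execution trace: 'M' (try body) → 'Y' (try body, no exception) → 'X' (else) → 'Q' (finally) → 'S' (after the try/except). Output: MYXQS

Answer: MYXQS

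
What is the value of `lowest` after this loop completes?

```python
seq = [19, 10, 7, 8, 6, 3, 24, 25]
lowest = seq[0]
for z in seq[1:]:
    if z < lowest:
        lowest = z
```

Minimum of [19, 10, 7, 8, 6, 3, 24, 25]
`lowest` takes the values: 19 → 10 → 7 → 6 → 3

Answer: 3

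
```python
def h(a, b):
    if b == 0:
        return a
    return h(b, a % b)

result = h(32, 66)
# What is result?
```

h(32, 66) -> h(66, 32) -> h(32, 2) -> h(2, 0) -> 2

Answer: 2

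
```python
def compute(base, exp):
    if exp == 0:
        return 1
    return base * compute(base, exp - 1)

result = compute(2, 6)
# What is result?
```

compute(2, 6) = 2 * 2 * 2 * 2 * 2 * 2 = 64

Answer: 64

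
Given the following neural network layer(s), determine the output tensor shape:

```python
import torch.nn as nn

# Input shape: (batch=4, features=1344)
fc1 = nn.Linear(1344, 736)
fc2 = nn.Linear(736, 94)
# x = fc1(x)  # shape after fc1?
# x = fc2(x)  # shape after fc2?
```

Input: (4, 1344) -> after fc1: (4, 736) -> Output: (4, 94)

Answer: (4, 94)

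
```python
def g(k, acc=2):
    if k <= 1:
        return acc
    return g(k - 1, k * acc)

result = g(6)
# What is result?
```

Accumulator trace (n, acc): (6, 2) -> (5, 12) -> (4, 60) -> (3, 240) -> (2, 720) -> (1, 1440) -> return 1440

Answer: 1440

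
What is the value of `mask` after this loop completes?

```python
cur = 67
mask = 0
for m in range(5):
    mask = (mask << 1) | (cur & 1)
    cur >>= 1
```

Reverse lowest 5 bits of 67
`mask` takes the values: 0 → 1 → 3 → 6 → 12 → 24

Answer: 24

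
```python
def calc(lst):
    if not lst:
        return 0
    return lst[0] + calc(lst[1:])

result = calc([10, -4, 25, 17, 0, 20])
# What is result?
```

10 + (-4) + 25 + 17 + 0 + 20 + 0 = 68

Answer: 68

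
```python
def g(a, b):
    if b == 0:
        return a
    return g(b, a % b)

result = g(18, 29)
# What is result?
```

g(18, 29) -> g(29, 18) -> g(18, 11) -> g(11, 7) -> g(7, 4) -> g(4, 3) -> g(3, 1) -> g(1, 0) -> 1

Answer: 1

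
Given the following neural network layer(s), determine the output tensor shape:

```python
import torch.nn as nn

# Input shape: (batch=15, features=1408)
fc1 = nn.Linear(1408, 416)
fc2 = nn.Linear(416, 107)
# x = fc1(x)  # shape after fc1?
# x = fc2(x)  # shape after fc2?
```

Input: (15, 1408) -> after fc1: (15, 416) -> Output: (15, 107)

Answer: (15, 107)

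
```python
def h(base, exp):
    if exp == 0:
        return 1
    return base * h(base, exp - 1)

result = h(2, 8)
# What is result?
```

h(2, 8) = 2 * 2 * 2 * 2 * 2 * 2 * 2 * 2 = 256

Answer: 256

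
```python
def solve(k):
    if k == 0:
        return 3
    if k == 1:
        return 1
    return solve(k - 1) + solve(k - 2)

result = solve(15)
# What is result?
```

Build up from base cases: solve(0)=3, solve(1)=1, solve(2)=4, solve(3)=5, solve(4)=9, solve(5)=14, solve(6)=23, ..., solve(15)=1741

Answer: 1741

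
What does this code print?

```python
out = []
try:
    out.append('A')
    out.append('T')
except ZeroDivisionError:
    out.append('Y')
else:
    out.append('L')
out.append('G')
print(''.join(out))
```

Execution trace: 'A' (try body) → 'T' (try body, no exception) → 'L' (else) → 'G' (after the try/except). Output: ATLG

Answer: ATLG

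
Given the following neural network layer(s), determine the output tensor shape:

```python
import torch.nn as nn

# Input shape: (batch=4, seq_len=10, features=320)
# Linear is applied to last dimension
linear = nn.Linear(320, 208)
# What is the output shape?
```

Input: (4, 10, 320) -> Output: (4, 10, 208)

Answer: (4, 10, 208)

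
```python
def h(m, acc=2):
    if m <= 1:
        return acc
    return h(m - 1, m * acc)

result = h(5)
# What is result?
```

Accumulator trace (n, acc): (5, 2) -> (4, 10) -> (3, 40) -> (2, 120) -> (1, 240) -> return 240

Answer: 240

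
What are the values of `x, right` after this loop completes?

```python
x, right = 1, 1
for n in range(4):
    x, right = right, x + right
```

Fibonacci: after 4 iterations
`x, right` takes the values: (1, 1) → (1, 2) → (2, 3) → (3, 5) → (5, 8)

Answer: 5, 8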